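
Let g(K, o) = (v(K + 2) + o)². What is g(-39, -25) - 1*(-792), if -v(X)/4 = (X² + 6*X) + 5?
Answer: 21465481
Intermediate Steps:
v(X) = -20 - 24*X - 4*X² (v(X) = -4*((X² + 6*X) + 5) = -4*(5 + X² + 6*X) = -20 - 24*X - 4*X²)
g(K, o) = (-68 + o - 24*K - 4*(2 + K)²)² (g(K, o) = ((-20 - 24*(K + 2) - 4*(K + 2)²) + o)² = ((-20 - 24*(2 + K) - 4*(2 + K)²) + o)² = ((-20 + (-48 - 24*K) - 4*(2 + K)²) + o)² = ((-68 - 24*K - 4*(2 + K)²) + o)² = (-68 + o - 24*K - 4*(2 + K)²)²)
g(-39, -25) - 1*(-792) = (68 - 1*(-25) + 4*(2 - 39)² + 24*(-39))² - 1*(-792) = (68 + 25 + 4*(-37)² - 936)² + 792 = (68 + 25 + 4*1369 - 936)² + 792 = (68 + 25 + 5476 - 936)² + 792 = 4633² + 792 = 21464689 + 792 = 21465481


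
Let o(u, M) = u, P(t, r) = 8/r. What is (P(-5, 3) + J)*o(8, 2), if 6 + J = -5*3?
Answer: -440/3 ≈ -146.67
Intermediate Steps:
J = -21 (J = -6 - 5*3 = -6 - 15 = -21)
(P(-5, 3) + J)*o(8, 2) = (8/3 - 21)*8 = -55/3*8 = -440/3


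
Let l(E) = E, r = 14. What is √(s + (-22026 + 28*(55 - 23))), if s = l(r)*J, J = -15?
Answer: 2*I*√5335 ≈ 146.08*I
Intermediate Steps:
s = -210 (s = 14*(-15) = -210)
√(s + (-22026 + 28*(55 - 23))) = √(-210 + (-22026 + 28*(55 - 23))) = √(-210 + (-22026 + 28*32)) = √(-210 + (-22026 + 896)) = √(-210 - 21130) = √(-21340) = 2*I*√5335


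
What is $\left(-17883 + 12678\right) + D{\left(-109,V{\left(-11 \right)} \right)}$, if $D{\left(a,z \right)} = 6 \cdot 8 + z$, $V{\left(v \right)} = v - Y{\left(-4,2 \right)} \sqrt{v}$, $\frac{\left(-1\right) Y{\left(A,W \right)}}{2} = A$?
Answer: $-5168 - 8 i \sqrt{11} \approx -5168.0 - 26.533 i$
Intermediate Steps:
$Y{\left(A,W \right)} = - 2 A$
$V{\left(v \right)} = v - 8 \sqrt{v}$ ($V{\left(v \right)} = v - \left(-2\right) \left(-4\right) \sqrt{v} = v - 8 \sqrt{v}$)
$D{\left(a,z \right)} = 48 + z$
$\left(-17883 + 12678\right) + D{\left(-109,V{\left(-11 \right)} \right)} = \left(-17883 + 12678\right) + \left(48 - \left(11 + 8 \sqrt{-11}\right)\right) = -5205 + \left(48 - \left(11 + 8 i \sqrt{11}\right)\right) = -5205 + \left(37 - 8 i \sqrt{11}\right) = -5168 - 8 i \sqrt{11}$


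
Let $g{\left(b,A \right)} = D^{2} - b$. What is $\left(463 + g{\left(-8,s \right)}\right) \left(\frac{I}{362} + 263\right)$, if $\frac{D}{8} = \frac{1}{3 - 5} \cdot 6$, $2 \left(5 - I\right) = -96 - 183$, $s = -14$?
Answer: $\frac{199663947}{724} \approx 2.7578 \cdot 10^{5}$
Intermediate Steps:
$I = \frac{289}{2}$ ($I = 5 - \frac{-96 - 183}{2} = 5 - - \frac{279}{2} = 5 + \frac{279}{2} = \frac{289}{2} \approx 144.5$)
$D = -24$ ($D = 8 \frac{1}{3 - 5} \cdot 6 = 8 \frac{1}{-2} \cdot 6 = 8 \left(\left(- \frac{1}{2}\right) 6\right) = 8 \left(-3\right) = -24$)
$g{\left(b,A \right)} = 576 - b$ ($g{\left(b,A \right)} = \left(-24\right)^{2} - b = 576 - b$)
$\left(463 + g{\left(-8,s \right)}\right) \left(\frac{I}{362} + 263\right) = \left(463 + \left(576 - -8\right)\right) \left(\frac{289}{2 \cdot 362} + 263\right) = \left(463 + \left(576 + 8\right)\right) \left(\frac{289}{2} \cdot \frac{1}{362} + 263\right) = \left(463 + 584\right) \left(\frac{289}{724} + 263\right) = 1047 \cdot \frac{190701}{724} = \frac{199663947}{724}$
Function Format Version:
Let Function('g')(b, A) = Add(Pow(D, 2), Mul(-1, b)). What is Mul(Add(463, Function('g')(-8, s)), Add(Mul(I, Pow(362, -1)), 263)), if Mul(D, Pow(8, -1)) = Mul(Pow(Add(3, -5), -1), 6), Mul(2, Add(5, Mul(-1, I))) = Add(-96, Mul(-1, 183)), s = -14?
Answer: Rational(199663947, 724) ≈ 2.7578e+5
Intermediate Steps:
I = Rational(289, 2) (I = Add(5, Mul(Rational(-1, 2), Add(-96, Mul(-1, 183)))) = Add(5, Mul(Rational(-1, 2), Add(-96, -183))) = Add(5, Mul(Rational(-1, 2), -279)) = Add(5, Rational(279, 2)) = Rational(289, 2) ≈ 144.50)
D = -24 (D = Mul(8, Mul(Pow(Add(3, -5), -1), 6)) = Mul(8, Mul(Pow(-2, -1), 6)) = Mul(8, Mul(Rational(-1, 2), 6)) = Mul(8, -3) = -24)
Function('g')(b, A) = Add(576, Mul(-1, b)) (Function('g')(b, A) = Add(Pow(-24, 2), Mul(-1, b)) = Add(576, Mul(-1, b)))
Mul(Add(463, Function('g')(-8, s)), Add(Mul(I, Pow(362, -1)), 263)) = Mul(Add(463, Add(576, Mul(-1, -8))), Add(Mul(Rational(289, 2), Pow(362, -1)), 263)) = Mul(Add(463, Add(576, 8)), Add(Mul(Rational(289, 2), Rational(1, 362)), 263)) = Mul(Add(463, 584), Add(Rational(289, 724), 263)) = Mul(1047, Rational(190701, 724)) = Rational(199663947, 724)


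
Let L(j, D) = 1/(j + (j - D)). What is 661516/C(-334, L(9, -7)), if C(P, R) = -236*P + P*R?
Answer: 8268950/985133 ≈ 8.3937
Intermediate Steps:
L(j, D) = 1/(-D + 2*j)
661516/C(-334, L(9, -7)) = 661516/((-334*(-236 + 1/(-1*(-7) + 2*9)))) = 661516/((-334*(-236 + 1/(7 + 18)))) = 661516/((-334*(-236 + 1/25))) = 661516/((-334*(-5899/25))) = 661516/(1970266/25) = 661516*(25/1970266) = 8268950/985133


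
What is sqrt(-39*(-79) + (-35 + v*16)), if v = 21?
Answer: sqrt(3382) ≈ 58.155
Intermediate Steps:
sqrt(-39*(-79) + (-35 + v*16)) = sqrt(-39*(-79) + (-35 + 21*16)) = sqrt(3081 + (-35 + 336)) = sqrt(3081 + 301) = sqrt(3382)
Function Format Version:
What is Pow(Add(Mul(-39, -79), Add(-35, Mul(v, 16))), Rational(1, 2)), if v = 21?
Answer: Pow(3382, Rational(1, 2)) ≈ 58.155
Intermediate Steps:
Pow(Add(Mul(-39, -79), Add(-35, Mul(v, 16))), Rational(1, 2)) = Pow(Add(Mul(-39, -79), Add(-35, Mul(21, 16))), Rational(1, 2)) = Pow(Add(3081, Add(-35, 336)), Rational(1, 2)) = Pow(Add(3081, 301), Rational(1, 2)) = Pow(3382, Rational(1, 2))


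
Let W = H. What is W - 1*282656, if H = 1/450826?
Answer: -127428673855/450826 ≈ -2.8266e+5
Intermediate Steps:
H = 1/450826 ≈ 2.2182e-6
W = 1/450826 ≈ 2.2182e-6
W - 1*282656 = 1/450826 - 1*282656 = 1/450826 - 282656 = -127428673855/450826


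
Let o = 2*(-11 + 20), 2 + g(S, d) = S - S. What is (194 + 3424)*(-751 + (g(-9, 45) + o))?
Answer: -2659230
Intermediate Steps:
g(S, d) = -2 (g(S, d) = -2 + (S - S) = -2 + 0 = -2)
o = 18 (o = 2*9 = 18)
(194 + 3424)*(-751 + (g(-9, 45) + o)) = (194 + 3424)*(-751 + (-2 + 18)) = 3618*(-751 + 16) = 3618*(-735) = -2659230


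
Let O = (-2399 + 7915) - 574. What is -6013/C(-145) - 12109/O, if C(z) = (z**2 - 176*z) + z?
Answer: -295786923/114654400 ≈ -2.5798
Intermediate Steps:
C(z) = z**2 - 175*z
O = 4942 (O = 5516 - 574 = 4942)
-6013/C(-145) - 12109/O = -6013*(-1/(145*(-175 - 145))) - 12109/4942 = -6013/((-145*(-320))) - 12109*1/4942 = -6013/46400 - 12109/4942 = -295786923/114654400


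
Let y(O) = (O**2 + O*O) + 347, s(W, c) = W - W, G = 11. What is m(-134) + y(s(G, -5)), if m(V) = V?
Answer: 213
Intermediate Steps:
s(W, c) = 0
y(O) = 347 + 2*O**2 (y(O) = (O**2 + O**2) + 347 = 2*O**2 + 347 = 347 + 2*O**2)
m(-134) + y(s(G, -5)) = -134 + (347 + 2*0**2) = -134 + (347 + 2*0) = -134 + (347 + 0) = -134 + 347 = 213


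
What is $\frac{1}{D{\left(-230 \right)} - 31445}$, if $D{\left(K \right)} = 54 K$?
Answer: $- \frac{1}{43865} \approx -2.2797 \cdot 10^{-5}$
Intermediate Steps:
$\frac{1}{D{\left(-230 \right)} - 31445} = \frac{1}{54 \left(-230\right) - 31445} = \frac{1}{-12420 - 31445} = \frac{1}{-43865} = - \frac{1}{43865}$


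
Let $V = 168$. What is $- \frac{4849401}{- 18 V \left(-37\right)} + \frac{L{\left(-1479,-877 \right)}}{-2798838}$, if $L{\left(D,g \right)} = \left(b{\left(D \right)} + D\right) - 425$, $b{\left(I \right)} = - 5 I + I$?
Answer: $- \frac{1709893763}{39450288} \approx -43.343$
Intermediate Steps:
$b{\left(I \right)} = - 4 I$
$L{\left(D,g \right)} = -425 - 3 D$ ($L{\left(D,g \right)} = \left(- 4 D + D\right) - 425 = - 3 D - 425 = -425 - 3 D$)
$- \frac{4849401}{- 18 V \left(-37\right)} + \frac{L{\left(-1479,-877 \right)}}{-2798838} = - \frac{4849401}{\left(-18\right) 168 \left(-37\right)} + \frac{-425 - -4437}{-2798838} = - \frac{4849401}{\left(-3024\right) \left(-37\right)} + \left(-425 + 4437\right) \left(- \frac{1}{2798838}\right) = - \frac{4849401}{111888} + 4012 \left(- \frac{1}{2798838}\right) = \left(-4849401\right) \frac{1}{111888} - \frac{2006}{1399419} = - \frac{1616467}{37296} - \frac{2006}{1399419} = - \frac{1709893763}{39450288}$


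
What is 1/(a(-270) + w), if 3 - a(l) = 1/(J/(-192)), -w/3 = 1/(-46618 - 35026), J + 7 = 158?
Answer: 12328244/52660833 ≈ 0.23411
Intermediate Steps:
J = 151 (J = -7 + 158 = 151)
w = 3/81644 (w = -3/(-46618 - 35026) = -3/(-81644) = -3*(-1/81644) = 3/81644 ≈ 3.6745e-5)
a(l) = 645/151 (a(l) = 3 - 1/(151/(-192)) = 3 - 1/(151*(-1/192)) = 3 - 1/(-151/192) = 3 - 1*(-192/151) = 3 + 192/151 = 645/151)
1/(a(-270) + w) = 1/(645/151 + 3/81644) = 1/(52660833/12328244) = 12328244/52660833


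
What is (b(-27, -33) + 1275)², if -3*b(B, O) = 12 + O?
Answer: 1643524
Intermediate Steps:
b(B, O) = -4 - O/3 (b(B, O) = -(12 + O)/3 = -4 - O/3)
(b(-27, -33) + 1275)² = ((-4 - ⅓*(-33)) + 1275)² = ((-4 + 11) + 1275)² = (7 + 1275)² = 1282² = 1643524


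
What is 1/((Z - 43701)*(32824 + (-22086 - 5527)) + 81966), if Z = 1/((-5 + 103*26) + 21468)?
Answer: -8047/1831850823678 ≈ -4.3928e-9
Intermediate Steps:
Z = 1/24141 (Z = 1/((-5 + 2678) + 21468) = 1/(2673 + 21468) = 1/24141 ≈ 4.1423e-5)
1/((Z - 43701)*(32824 + (-22086 - 5527)) + 81966) = 1/((1/24141 - 43701)*(32824 + (-22086 - 5527)) + 81966) = 1/(-1054985840*(32824 - 27613)/24141 + 81966) = 1/(-1054985840/24141*5211 + 81966) = 1/(-1832510404080/8047 + 81966) = 1/(-1831850823678/8047) = -8047/1831850823678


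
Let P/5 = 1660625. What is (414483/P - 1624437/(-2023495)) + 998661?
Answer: 3355769853007870617/3360266384375 ≈ 9.9866e+5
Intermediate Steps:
P = 8303125 (P = 5*1660625 = 8303125)
(414483/P - 1624437/(-2023495)) + 998661 = (414483/8303125 - 1624437/(-2023495)) + 998661 = (414483*(1/8303125) - 1624437*(-1/2023495)) + 998661 = (414483/8303125 + 1624437/2023495) + 998661 = 2865321548742/3360266384375 + 998661 = 3355769853007870617/3360266384375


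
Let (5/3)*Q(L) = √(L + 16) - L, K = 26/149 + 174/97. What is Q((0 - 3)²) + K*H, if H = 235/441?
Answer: -6151268/4552695 ≈ -1.3511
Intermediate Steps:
H = 235/441 (H = 235*(1/441) = 235/441 ≈ 0.53288)
K = 28448/14453 (K = 26*(1/149) + 174*(1/97) = 26/149 + 174/97 = 28448/14453 ≈ 1.9683)
Q(L) = -3*L/5 + 3*√(16 + L)/5 (Q(L) = 3*(√(L + 16) - L)/5 = 3*(√(16 + L) - L)/5 = -3*L/5 + 3*√(16 + L)/5)
Q((0 - 3)²) + K*H = (-3*(0 - 3)²/5 + 3*√(16 + (0 - 3)²)/5) + (28448/14453)*(235/441) = (-⅗*(-3)² + 3*√(16 + (-3)²)/5) + 955040/910539 = (-⅗*9 + 3*√(16 + 9)/5) + 955040/910539 = (-27/5 + 3*√25/5) + 955040/910539 = (-27/5 + (⅗)*5) + 955040/910539 = (-27/5 + 3) + 955040/910539 = -12/5 + 955040/910539 = -6151268/4552695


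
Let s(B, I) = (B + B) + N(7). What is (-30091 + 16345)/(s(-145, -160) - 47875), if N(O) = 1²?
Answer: 6873/24082 ≈ 0.28540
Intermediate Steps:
N(O) = 1
s(B, I) = 1 + 2*B (s(B, I) = (B + B) + 1 = 2*B + 1 = 1 + 2*B)
(-30091 + 16345)/(s(-145, -160) - 47875) = (-30091 + 16345)/((1 + 2*(-145)) - 47875) = -13746/((1 - 290) - 47875) = -13746/(-289 - 47875) = -13746/(-48164) = -13746*(-1/48164) = 6873/24082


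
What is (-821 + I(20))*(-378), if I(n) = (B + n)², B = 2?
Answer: 127386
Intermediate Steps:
I(n) = (2 + n)²
(-821 + I(20))*(-378) = (-821 + (2 + 20)²)*(-378) = (-821 + 22²)*(-378) = (-821 + 484)*(-378) = -337*(-378) = 127386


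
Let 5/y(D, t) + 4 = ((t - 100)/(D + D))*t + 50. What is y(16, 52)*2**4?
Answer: -5/2 ≈ -2.5000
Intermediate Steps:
y(D, t) = 5/(46 + t*(-100 + t)/(2*D)) (y(D, t) = 5/(-4 + (((t - 100)/(D + D))*t + 50)) = 5/(-4 + (((-100 + t)/((2*D)))*t + 50)) = 5/(-4 + (((-100 + t)*(1/(2*D)))*t + 50)) = 5/(-4 + (((-100 + t)/(2*D))*t + 50)) = 5/(-4 + (t*(-100 + t)/(2*D) + 50)) = 5/(-4 + (50 + t*(-100 + t)/(2*D))) = 5/(46 + t*(-100 + t)/(2*D)))
y(16, 52)*2**4 = (10*16/(52**2 - 100*52 + 92*16))*2**4 = (10*16/(2704 - 5200 + 1472))*16 = (10*16/(-1024))*16 = (10*16*(-1/1024))*16 = -5/32*16 = -5/2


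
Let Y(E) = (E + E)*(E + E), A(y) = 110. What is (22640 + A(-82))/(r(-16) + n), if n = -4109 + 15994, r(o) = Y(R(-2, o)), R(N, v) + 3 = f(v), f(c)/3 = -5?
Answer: 3250/1883 ≈ 1.7260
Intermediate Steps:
f(c) = -15 (f(c) = 3*(-5) = -15)
R(N, v) = -18 (R(N, v) = -3 - 15 = -18)
Y(E) = 4*E² (Y(E) = (2*E)*(2*E) = 4*E²)
r(o) = 1296 (r(o) = 4*(-18)² = 4*324 = 1296)
n = 11885
(22640 + A(-82))/(r(-16) + n) = (22640 + 110)/(1296 + 11885) = 22750/13181 = 22750*(1/13181) = 3250/1883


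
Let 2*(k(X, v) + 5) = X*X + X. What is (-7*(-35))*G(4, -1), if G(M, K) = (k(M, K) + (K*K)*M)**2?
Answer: 19845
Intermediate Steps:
k(X, v) = -5 + X/2 + X**2/2 (k(X, v) = -5 + (X*X + X)/2 = -5 + (X**2 + X)/2 = -5 + (X + X**2)/2 = -5 + (X/2 + X**2/2) = -5 + X/2 + X**2/2)
G(M, K) = (-5 + M/2 + M**2/2 + M*K**2)**2 (G(M, K) = ((-5 + M/2 + M**2/2) + (K*K)*M)**2 = ((-5 + M/2 + M**2/2) + K**2*M)**2 = ((-5 + M/2 + M**2/2) + M*K**2)**2 = (-5 + M/2 + M**2/2 + M*K**2)**2)
(-7*(-35))*G(4, -1) = (-7*(-35))*((-10 + 4 + 4**2 + 2*4*(-1)**2)**2/4) = 245*((-10 + 4 + 16 + 2*4*1)**2/4) = 245*((-10 + 4 + 16 + 8)**2/4) = 245*((1/4)*18**2) = 245*((1/4)*324) = 245*81 = 19845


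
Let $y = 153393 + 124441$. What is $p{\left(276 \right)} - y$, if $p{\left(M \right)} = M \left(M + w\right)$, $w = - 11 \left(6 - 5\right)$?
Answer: $-204694$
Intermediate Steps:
$y = 277834$
$w = -11$ ($w = - 11 \left(6 - 5\right) = \left(-11\right) 1 = -11$)
$p{\left(M \right)} = M \left(-11 + M\right)$ ($p{\left(M \right)} = M \left(M - 11\right) = M \left(-11 + M\right)$)
$p{\left(276 \right)} - y = 276 \left(-11 + 276\right) - 277834 = 276 \cdot 265 - 277834 = 73140 - 277834 = -204694$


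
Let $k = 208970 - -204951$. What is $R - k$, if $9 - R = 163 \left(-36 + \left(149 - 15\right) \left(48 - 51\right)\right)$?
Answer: $-342518$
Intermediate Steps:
$k = 413921$ ($k = 208970 + 204951 = 413921$)
$R = 71403$ ($R = 9 - 163 \left(-36 + \left(149 - 15\right) \left(48 - 51\right)\right) = 9 - 163 \left(-36 + 134 \left(-3\right)\right) = 9 - 163 \left(-36 - 402\right) = 9 - 163 \left(-438\right) = 9 - -71394 = 9 + 71394 = 71403$)
$R - k = 71403 - 413921 = -342518$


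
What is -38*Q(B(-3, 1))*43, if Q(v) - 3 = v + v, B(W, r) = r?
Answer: -8170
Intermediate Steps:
Q(v) = 3 + 2*v (Q(v) = 3 + (v + v) = 3 + 2*v)
-38*Q(B(-3, 1))*43 = -38*(3 + 2*1)*43 = -38*(3 + 2)*43 = -38*5*43 = -190*43 = -8170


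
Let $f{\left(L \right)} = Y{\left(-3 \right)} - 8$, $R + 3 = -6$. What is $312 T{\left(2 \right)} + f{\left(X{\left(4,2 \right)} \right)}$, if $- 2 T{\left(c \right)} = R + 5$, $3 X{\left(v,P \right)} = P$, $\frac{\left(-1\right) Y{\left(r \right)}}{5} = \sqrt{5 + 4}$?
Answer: $601$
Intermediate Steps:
$R = -9$ ($R = -3 - 6 = -9$)
$Y{\left(r \right)} = -15$ ($Y{\left(r \right)} = - 5 \sqrt{5 + 4} = - 5 \sqrt{9} = \left(-5\right) 3 = -15$)
$X{\left(v,P \right)} = \frac{P}{3}$
$T{\left(c \right)} = 2$ ($T{\left(c \right)} = - \frac{-9 + 5}{2} = \left(- \frac{1}{2}\right) \left(-4\right) = 2$)
$f{\left(L \right)} = -23$ ($f{\left(L \right)} = -15 - 8 = -23$)
$312 T{\left(2 \right)} + f{\left(X{\left(4,2 \right)} \right)} = 312 \cdot 2 - 23 = 624 - 23 = 601$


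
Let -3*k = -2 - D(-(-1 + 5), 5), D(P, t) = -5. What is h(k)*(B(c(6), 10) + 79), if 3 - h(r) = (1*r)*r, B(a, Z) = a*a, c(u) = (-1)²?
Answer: 160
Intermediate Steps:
c(u) = 1
B(a, Z) = a²
k = -1 (k = -(-2 - 1*(-5))/3 = -(-2 + 5)/3 = -⅓*3 = -1)
h(r) = 3 - r² (h(r) = 3 - 1*r*r = 3 - r*r = 3 - r²)
h(k)*(B(c(6), 10) + 79) = (3 - 1*(-1)²)*(1² + 79) = (3 - 1*1)*(1 + 79) = (3 - 1)*80 = 2*80 = 160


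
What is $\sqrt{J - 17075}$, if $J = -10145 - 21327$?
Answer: $i \sqrt{48547} \approx 220.33 i$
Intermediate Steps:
$J = -31472$
$\sqrt{J - 17075} = \sqrt{-31472 - 17075} = \sqrt{-48547} = i \sqrt{48547}$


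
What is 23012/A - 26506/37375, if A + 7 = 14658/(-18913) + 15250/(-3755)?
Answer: -12220650296839694/6283427031375 ≈ -1944.9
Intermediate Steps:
A = -168118449/14203663 (A = -7 + (14658/(-18913) + 15250/(-3755)) = -7 + (14658*(-1/18913) + 15250*(-1/3755)) = -7 + (-14658/18913 - 3050/751) = -7 - 68692808/14203663 = -168118449/14203663 ≈ -11.836)
23012/A - 26506/37375 = 23012/(-168118449/14203663) - 26506/37375 = 23012*(-14203663/168118449) - 26506*1/37375 = -326854692956/168118449 - 26506/37375 = -12220650296839694/6283427031375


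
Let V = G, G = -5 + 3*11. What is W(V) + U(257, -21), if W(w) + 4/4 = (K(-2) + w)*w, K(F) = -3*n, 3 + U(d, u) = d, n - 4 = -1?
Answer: 785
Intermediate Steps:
n = 3 (n = 4 - 1 = 3)
U(d, u) = -3 + d
K(F) = -9 (K(F) = -3*3 = -9)
G = 28 (G = -5 + 33 = 28)
V = 28
W(w) = -1 + w*(-9 + w) (W(w) = -1 + (-9 + w)*w = -1 + w*(-9 + w))
W(V) + U(257, -21) = (-1 + 28² - 9*28) + (-3 + 257) = (-1 + 784 - 252) + 254 = 531 + 254 = 785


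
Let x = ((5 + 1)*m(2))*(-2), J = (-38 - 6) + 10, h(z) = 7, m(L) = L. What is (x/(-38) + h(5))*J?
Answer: -4930/19 ≈ -259.47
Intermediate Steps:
J = -34 (J = -44 + 10 = -34)
x = -24 (x = ((5 + 1)*2)*(-2) = (6*2)*(-2) = 12*(-2) = -24)
(x/(-38) + h(5))*J = (-24/(-38) + 7)*(-34) = (-24*(-1/38) + 7)*(-34) = (12/19 + 7)*(-34) = (145/19)*(-34) = -4930/19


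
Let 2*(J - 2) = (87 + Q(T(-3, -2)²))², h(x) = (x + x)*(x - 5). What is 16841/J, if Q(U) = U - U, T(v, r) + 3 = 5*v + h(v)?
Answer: 33682/7573 ≈ 4.4476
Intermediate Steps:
h(x) = 2*x*(-5 + x) (h(x) = (2*x)*(-5 + x) = 2*x*(-5 + x))
T(v, r) = -3 + 5*v + 2*v*(-5 + v) (T(v, r) = -3 + (5*v + 2*v*(-5 + v)) = -3 + 5*v + 2*v*(-5 + v))
Q(U) = 0
J = 7573/2 (J = 2 + (87 + 0)²/2 = 2 + (½)*87² = 2 + (½)*7569 = 2 + 7569/2 = 7573/2 ≈ 3786.5)
16841/J = 16841/(7573/2) = 16841*(2/7573) = 33682/7573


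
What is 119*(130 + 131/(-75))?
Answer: 1144661/75 ≈ 15262.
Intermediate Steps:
119*(130 + 131/(-75)) = 119*(130 + 131*(-1/75)) = 119*(130 - 131/75) = 119*(9619/75) = 1144661/75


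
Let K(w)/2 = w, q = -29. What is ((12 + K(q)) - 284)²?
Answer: 108900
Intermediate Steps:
K(w) = 2*w
((12 + K(q)) - 284)² = ((12 + 2*(-29)) - 284)² = ((12 - 58) - 284)² = (-46 - 284)² = (-330)² = 108900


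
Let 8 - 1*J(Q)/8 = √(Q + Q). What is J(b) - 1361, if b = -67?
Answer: -1297 - 8*I*√134 ≈ -1297.0 - 92.607*I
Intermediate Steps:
J(Q) = 64 - 8*√2*√Q (J(Q) = 64 - 8*√(Q + Q) = 64 - 8*√2*√Q)
J(b) - 1361 = (64 - 8*√2*√(-67)) - 1361 = (64 - 8*√2*I*√67) - 1361 = (64 - 8*I*√134) - 1361 = -1297 - 8*I*√134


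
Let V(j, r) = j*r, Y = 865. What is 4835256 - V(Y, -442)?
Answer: 5217586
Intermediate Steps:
4835256 - V(Y, -442) = 4835256 - 865*(-442) = 4835256 - 1*(-382330) = 4835256 + 382330 = 5217586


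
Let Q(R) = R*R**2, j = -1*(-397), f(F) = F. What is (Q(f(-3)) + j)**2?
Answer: 136900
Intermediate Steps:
j = 397
Q(R) = R**3
(Q(f(-3)) + j)**2 = ((-3)**3 + 397)**2 = (-27 + 397)**2 = 370**2 = 136900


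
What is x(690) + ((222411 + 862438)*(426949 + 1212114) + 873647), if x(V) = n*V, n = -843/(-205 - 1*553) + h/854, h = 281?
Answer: 287761201608704322/161833 ≈ 1.7781e+12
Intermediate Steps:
n = 233230/161833 (n = -843/(-205 - 1*553) + 281/854 = -843/(-205 - 553) + 281*(1/854) = -843/(-758) + 281/854 = -843*(-1/758) + 281/854 = 843/758 + 281/854 = 233230/161833 ≈ 1.4412)
x(V) = 233230*V/161833
x(690) + ((222411 + 862438)*(426949 + 1212114) + 873647) = (233230/161833)*690 + ((222411 + 862438)*(426949 + 1212114) + 873647) = 160928700/161833 + (1084849*1639063 + 873647) = 160928700/161833 + (1778135856487 + 873647) = 160928700/161833 + 1778136730134 = 287761201608704322/161833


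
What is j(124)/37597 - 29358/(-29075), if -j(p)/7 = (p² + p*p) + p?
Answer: -740037882/156161825 ≈ -4.7389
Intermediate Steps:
j(p) = -14*p² - 7*p (j(p) = -7*((p² + p*p) + p) = -7*((p² + p²) + p) = -7*(2*p² + p) = -7*(p + 2*p²) = -14*p² - 7*p)
j(124)/37597 - 29358/(-29075) = -7*124*(1 + 2*124)/37597 - 29358/(-29075) = -7*124*(1 + 248)*(1/37597) - 29358*(-1/29075) = -7*124*249*(1/37597) + 29358/29075 = -216132*1/37597 + 29358/29075 = -30876/5371 + 29358/29075 = -740037882/156161825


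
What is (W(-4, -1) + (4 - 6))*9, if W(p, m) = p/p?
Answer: -9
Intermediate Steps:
W(p, m) = 1
(W(-4, -1) + (4 - 6))*9 = (1 + (4 - 6))*9 = (1 - 2)*9 = -1*9 = -9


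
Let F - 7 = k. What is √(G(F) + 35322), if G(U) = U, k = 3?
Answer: 22*√73 ≈ 187.97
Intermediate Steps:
F = 10 (F = 7 + 3 = 10)
√(G(F) + 35322) = √(10 + 35322) = √35332 = 22*√73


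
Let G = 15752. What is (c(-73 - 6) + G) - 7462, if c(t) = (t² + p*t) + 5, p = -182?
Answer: 28914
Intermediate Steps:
c(t) = 5 + t² - 182*t (c(t) = (t² - 182*t) + 5 = 5 + t² - 182*t)
(c(-73 - 6) + G) - 7462 = ((5 + (-73 - 6)² - 182*(-73 - 6)) + 15752) - 7462 = ((5 + (-79)² - 182*(-79)) + 15752) - 7462 = ((5 + 6241 + 14378) + 15752) - 7462 = (20624 + 15752) - 7462 = 36376 - 7462 = 28914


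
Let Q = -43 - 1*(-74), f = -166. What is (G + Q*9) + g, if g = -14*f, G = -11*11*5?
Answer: 1998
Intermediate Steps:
G = -605 (G = -121*5 = -605)
Q = 31 (Q = -43 + 74 = 31)
g = 2324 (g = -14*(-166) = 2324)
(G + Q*9) + g = (-605 + 31*9) + 2324 = (-605 + 279) + 2324 = -326 + 2324 = 1998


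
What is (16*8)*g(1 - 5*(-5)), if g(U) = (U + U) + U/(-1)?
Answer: 3328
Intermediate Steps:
g(U) = U (g(U) = 2*U + U*(-1) = 2*U - U = U)
(16*8)*g(1 - 5*(-5)) = (16*8)*(1 - 5*(-5)) = 128*(1 + 25) = 128*26 = 3328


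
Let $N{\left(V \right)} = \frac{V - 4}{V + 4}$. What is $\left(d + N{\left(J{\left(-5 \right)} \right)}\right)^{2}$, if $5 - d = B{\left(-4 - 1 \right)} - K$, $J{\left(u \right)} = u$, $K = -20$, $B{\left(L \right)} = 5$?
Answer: $121$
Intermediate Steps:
$d = -20$ ($d = 5 - \left(5 - -20\right) = 5 - \left(5 + 20\right) = 5 - 25 = -20$)
$N{\left(V \right)} = \frac{-4 + V}{4 + V}$
$\left(d + N{\left(J{\left(-5 \right)} \right)}\right)^{2} = \left(-20 + \frac{-4 - 5}{4 - 5}\right)^{2} = \left(-20 + \frac{1}{-1} \left(-9\right)\right)^{2} = \left(-20 - -9\right)^{2} = \left(-20 + 9\right)^{2} = \left(-11\right)^{2} = 121$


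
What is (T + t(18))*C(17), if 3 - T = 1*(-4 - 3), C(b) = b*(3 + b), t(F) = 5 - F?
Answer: -1020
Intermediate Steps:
T = 10 (T = 3 - (-4 - 3) = 3 - (-7) = 3 - 1*(-7) = 3 + 7 = 10)
(T + t(18))*C(17) = (10 + (5 - 1*18))*(17*(3 + 17)) = (10 + (5 - 18))*(17*20) = (10 - 13)*340 = -3*340 = -1020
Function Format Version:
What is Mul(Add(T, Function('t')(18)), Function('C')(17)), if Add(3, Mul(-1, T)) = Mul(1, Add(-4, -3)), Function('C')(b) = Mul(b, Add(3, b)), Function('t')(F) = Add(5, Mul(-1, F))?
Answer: -1020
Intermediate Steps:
T = 10 (T = Add(3, Mul(-1, Mul(1, Add(-4, -3)))) = Add(3, Mul(-1, Mul(1, -7))) = Add(3, Mul(-1, -7)) = Add(3, 7) = 10)
Mul(Add(T, Function('t')(18)), Function('C')(17)) = Mul(Add(10, Add(5, Mul(-1, 18))), Mul(17, Add(3, 17))) = Mul(Add(10, Add(5, -18)), Mul(17, 20)) = Mul(Add(10, -13), 340) = Mul(-3, 340) = -1020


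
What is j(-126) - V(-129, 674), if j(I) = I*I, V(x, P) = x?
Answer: 16005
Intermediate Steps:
j(I) = I²
j(-126) - V(-129, 674) = (-126)² - 1*(-129) = 15876 + 129 = 16005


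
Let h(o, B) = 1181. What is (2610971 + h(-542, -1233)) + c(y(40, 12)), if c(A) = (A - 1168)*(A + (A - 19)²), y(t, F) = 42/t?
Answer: 17879459961/8000 ≈ 2.2349e+6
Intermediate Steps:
c(A) = (-1168 + A)*(A + (-19 + A)²)
(2610971 + h(-542, -1233)) + c(y(40, 12)) = (2610971 + 1181) + (-421648 + (42/40)³ - 1205*(42/40)² + 43577*(42/40)) = 2612152 + (-421648 + (42*(1/40))³ - 1205*(42*(1/40))² + 43577*(42*(1/40))) = 2612152 + (-421648 + (21/20)³ - 1205*(21/20)² + 43577*(21/20)) = 2612152 + (-421648 + 9261/8000 - 1205*441/400 + 915117/20) = 2612152 + (-421648 + 9261/8000 - 106281/80 + 915117/20) = 2612152 - 3017756039/8000 = 17879459961/8000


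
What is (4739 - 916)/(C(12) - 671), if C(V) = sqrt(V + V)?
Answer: -2565233/450217 - 7646*sqrt(6)/450217 ≈ -5.7394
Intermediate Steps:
C(V) = sqrt(2)*sqrt(V) (C(V) = sqrt(2*V) = sqrt(2)*sqrt(V))
(4739 - 916)/(C(12) - 671) = (4739 - 916)/(sqrt(2)*sqrt(12) - 671) = 3823/(sqrt(2)*(2*sqrt(3)) - 671) = 3823/(2*sqrt(6) - 671) = 3823/(-671 + 2*sqrt(6))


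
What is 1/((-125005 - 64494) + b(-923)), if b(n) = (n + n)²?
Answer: 1/3218217 ≈ 3.1073e-7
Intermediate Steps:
b(n) = 4*n² (b(n) = (2*n)² = 4*n²)
1/((-125005 - 64494) + b(-923)) = 1/((-125005 - 64494) + 4*(-923)²) = 1/(-189499 + 4*851929) = 1/(-189499 + 3407716) = 1/3218217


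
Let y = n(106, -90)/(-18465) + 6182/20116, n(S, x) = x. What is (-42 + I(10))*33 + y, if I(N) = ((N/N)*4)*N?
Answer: -813306899/12381398 ≈ -65.688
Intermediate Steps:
I(N) = 4*N (I(N) = (1*4)*N = 4*N)
y = 3865369/12381398 (y = -90/(-18465) + 6182/20116 = -90*(-1/18465) + 6182*(1/20116) = 6/1231 + 3091/10058 = 3865369/12381398 ≈ 0.31219)
(-42 + I(10))*33 + y = (-42 + 4*10)*33 + 3865369/12381398 = (-42 + 40)*33 + 3865369/12381398 = -2*33 + 3865369/12381398 = -66 + 3865369/12381398 = -813306899/12381398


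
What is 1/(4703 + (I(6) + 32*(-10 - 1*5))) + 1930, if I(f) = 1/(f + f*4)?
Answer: 244513660/126691 ≈ 1930.0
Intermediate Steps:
I(f) = 1/(5*f) (I(f) = 1/(f + 4*f) = 1/(5*f))
1/(4703 + (I(6) + 32*(-10 - 1*5))) + 1930 = 1/(4703 + ((⅕)/6 + 32*(-10 - 1*5))) + 1930 = 1/(4703 + ((⅕)*(⅙) + 32*(-10 - 5))) + 1930 = 1/(4703 + (1/30 + 32*(-15))) + 1930 = 1/(4703 + (1/30 - 480)) + 1930 = 1/(4703 - 14399/30) + 1930 = 1/(126691/30) + 1930 = 30/126691 + 1930 = 244513660/126691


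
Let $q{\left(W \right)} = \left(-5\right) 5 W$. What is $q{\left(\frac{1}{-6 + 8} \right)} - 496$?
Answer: $- \frac{1017}{2} \approx -508.5$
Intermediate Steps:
$q{\left(W \right)} = - 25 W$
$q{\left(\frac{1}{-6 + 8} \right)} - 496 = - \frac{25}{-6 + 8} - 496 = - \frac{25}{2} - 496 = - \frac{1017}{2}$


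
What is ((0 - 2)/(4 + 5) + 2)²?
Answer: 256/81 ≈ 3.1605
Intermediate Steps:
((0 - 2)/(4 + 5) + 2)² = (-2/9 + 2)² = (16/9)² = 256/81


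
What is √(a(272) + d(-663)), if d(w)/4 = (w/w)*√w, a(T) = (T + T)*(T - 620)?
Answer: 2*√(-47328 + I*√663) ≈ 0.11836 + 435.1*I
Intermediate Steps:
a(T) = 2*T*(-620 + T) (a(T) = (2*T)*(-620 + T) = 2*T*(-620 + T))
d(w) = 4*√w (d(w) = 4*((w/w)*√w) = 4*(1*√w) = 4*√w)
√(a(272) + d(-663)) = √(2*272*(-620 + 272) + 4*√(-663)) = √(2*272*(-348) + 4*(I*√663)) = √(-189312 + 4*I*√663)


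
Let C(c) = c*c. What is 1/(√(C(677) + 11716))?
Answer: √470045/470045 ≈ 0.0014586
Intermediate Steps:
C(c) = c²
1/(√(C(677) + 11716)) = 1/(√(677² + 11716)) = 1/(√(458329 + 11716)) = 1/(√470045) = √470045/470045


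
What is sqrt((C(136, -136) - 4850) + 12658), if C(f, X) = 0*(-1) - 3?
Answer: sqrt(7805) ≈ 88.346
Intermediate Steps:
C(f, X) = -3 (C(f, X) = 0 - 3 = -3)
sqrt((C(136, -136) - 4850) + 12658) = sqrt((-3 - 4850) + 12658) = sqrt(-4853 + 12658) = sqrt(7805)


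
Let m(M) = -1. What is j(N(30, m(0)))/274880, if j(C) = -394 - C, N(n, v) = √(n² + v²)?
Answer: -197/137440 - √901/274880 ≈ -0.0015426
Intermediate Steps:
j(N(30, m(0)))/274880 = (-394 - √(30² + (-1)²))/274880 = (-394 - √(900 + 1))*(1/274880) = (-394 - √901)*(1/274880) = -197/137440 - √901/274880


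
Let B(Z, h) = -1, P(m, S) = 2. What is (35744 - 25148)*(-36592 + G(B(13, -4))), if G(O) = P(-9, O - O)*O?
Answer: -387750024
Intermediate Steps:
G(O) = 2*O
(35744 - 25148)*(-36592 + G(B(13, -4))) = (35744 - 25148)*(-36592 + 2*(-1)) = 10596*(-36592 - 2) = 10596*(-36594) = -387750024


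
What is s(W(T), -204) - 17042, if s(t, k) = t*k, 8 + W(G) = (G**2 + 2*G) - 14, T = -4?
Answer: -14186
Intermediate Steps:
W(G) = -22 + G**2 + 2*G (W(G) = -8 + ((G**2 + 2*G) - 14) = -8 + (-14 + G**2 + 2*G) = -22 + G**2 + 2*G)
s(t, k) = k*t
s(W(T), -204) - 17042 = -204*(-22 + (-4)**2 + 2*(-4)) - 17042 = -204*(-22 + 16 - 8) - 17042 = -204*(-14) - 17042 = 2856 - 17042 = -14186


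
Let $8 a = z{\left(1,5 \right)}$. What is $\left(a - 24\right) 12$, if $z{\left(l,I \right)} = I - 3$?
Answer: $-285$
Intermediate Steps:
$z{\left(l,I \right)} = -3 + I$
$a = \frac{1}{4}$ ($a = \frac{-3 + 5}{8} = \frac{1}{8} \cdot 2 = \frac{1}{4} \approx 0.25$)
$\left(a - 24\right) 12 = \left(\frac{1}{4} - 24\right) 12 = \left(- \frac{95}{4}\right) 12 = -285$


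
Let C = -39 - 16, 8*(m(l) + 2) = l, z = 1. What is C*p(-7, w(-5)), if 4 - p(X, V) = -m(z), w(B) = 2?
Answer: -935/8 ≈ -116.88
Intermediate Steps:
m(l) = -2 + l/8
p(X, V) = 17/8 (p(X, V) = 4 - (-1)*(-2 + (⅛)*1) = 4 - (-1)*(-2 + ⅛) = 4 - (-1)*(-15)/8 = 4 - 1*15/8 = 4 - 15/8 = 17/8)
C = -55
C*p(-7, w(-5)) = -55*17/8 = -935/8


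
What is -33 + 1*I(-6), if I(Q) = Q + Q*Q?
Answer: -3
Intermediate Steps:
I(Q) = Q + Q²
-33 + 1*I(-6) = -33 + 1*(-6*(1 - 6)) = -33 + 1*(-6*(-5)) = -33 + 1*30 = -33 + 30 = -3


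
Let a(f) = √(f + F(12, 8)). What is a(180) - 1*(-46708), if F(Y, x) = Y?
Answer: 46708 + 8*√3 ≈ 46722.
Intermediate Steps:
a(f) = √(12 + f) (a(f) = √(f + 12) = √(12 + f))
a(180) - 1*(-46708) = √(12 + 180) - 1*(-46708) = √192 + 46708 = 8*√3 + 46708 = 46708 + 8*√3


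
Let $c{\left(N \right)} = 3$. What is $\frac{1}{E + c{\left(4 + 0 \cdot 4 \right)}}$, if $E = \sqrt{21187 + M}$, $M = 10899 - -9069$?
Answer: $- \frac{3}{41146} + \frac{\sqrt{41155}}{41146} \approx 0.0048575$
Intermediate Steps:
$M = 19968$ ($M = 10899 + 9069 = 19968$)
$E = \sqrt{41155}$ ($E = \sqrt{21187 + 19968} = \sqrt{41155} \approx 202.87$)
$\frac{1}{E + c{\left(4 + 0 \cdot 4 \right)}} = \frac{1}{\sqrt{41155} + 3} = \frac{1}{3 + \sqrt{41155}}$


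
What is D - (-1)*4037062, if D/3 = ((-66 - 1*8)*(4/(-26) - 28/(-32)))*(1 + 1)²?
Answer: 52473481/13 ≈ 4.0364e+6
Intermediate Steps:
D = -8325/13 (D = 3*(((-66 - 1*8)*(4/(-26) - 28/(-32)))*(1 + 1)²) = 3*(((-66 - 8)*(4*(-1/26) - 28*(-1/32)))*2²) = 3*(-74*(-2/13 + 7/8)*4) = 3*(-74*75/104*4) = 3*(-2775/52*4) = 3*(-2775/13) = -8325/13 ≈ -640.38)
D - (-1)*4037062 = -8325/13 - (-1)*4037062 = -8325/13 - 1*(-4037062) = -8325/13 + 4037062 = 52473481/13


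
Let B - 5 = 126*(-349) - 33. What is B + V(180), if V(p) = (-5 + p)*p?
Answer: -12502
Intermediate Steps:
V(p) = p*(-5 + p)
B = -44002 (B = 5 + (126*(-349) - 33) = 5 + (-43974 - 33) = 5 - 44007 = -44002)
B + V(180) = -44002 + 180*(-5 + 180) = -44002 + 180*175 = -44002 + 31500 = -12502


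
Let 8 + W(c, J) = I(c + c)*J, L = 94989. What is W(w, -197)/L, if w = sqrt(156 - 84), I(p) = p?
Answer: -8/94989 - 788*sqrt(2)/31663 ≈ -0.035280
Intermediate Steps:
w = 6*sqrt(2) (w = sqrt(72) = 6*sqrt(2) ≈ 8.4853)
W(c, J) = -8 + 2*J*c (W(c, J) = -8 + (c + c)*J = -8 + (2*c)*J = -8 + 2*J*c)
W(w, -197)/L = (-8 + 2*(-197)*(6*sqrt(2)))/94989 = (-8 - 2364*sqrt(2))*(1/94989) = -8/94989 - 788*sqrt(2)/31663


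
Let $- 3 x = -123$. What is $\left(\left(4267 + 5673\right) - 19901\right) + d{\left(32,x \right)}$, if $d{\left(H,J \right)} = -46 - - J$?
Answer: $-9966$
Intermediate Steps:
$x = 41$ ($x = \left(- \frac{1}{3}\right) \left(-123\right) = 41$)
$d{\left(H,J \right)} = -46 + J$
$\left(\left(4267 + 5673\right) - 19901\right) + d{\left(32,x \right)} = \left(\left(4267 + 5673\right) - 19901\right) + \left(-46 + 41\right) = \left(9940 - 19901\right) - 5 = -9961 - 5 = -9966$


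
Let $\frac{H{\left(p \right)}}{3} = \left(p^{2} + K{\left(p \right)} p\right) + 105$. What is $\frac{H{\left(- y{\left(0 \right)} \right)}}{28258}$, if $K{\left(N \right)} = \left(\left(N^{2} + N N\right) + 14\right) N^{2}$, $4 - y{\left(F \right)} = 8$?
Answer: $\frac{9195}{28258} \approx 0.32539$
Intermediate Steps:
$y{\left(F \right)} = -4$ ($y{\left(F \right)} = 4 - 8 = -4$)
$K{\left(N \right)} = N^{2} \left(14 + 2 N^{2}\right)$ ($K{\left(N \right)} = \left(\left(N^{2} + N^{2}\right) + 14\right) N^{2} = \left(2 N^{2} + 14\right) N^{2} = \left(14 + 2 N^{2}\right) N^{2} = N^{2} \left(14 + 2 N^{2}\right)$)
$H{\left(p \right)} = 315 + 3 p^{2} + 6 p^{3} \left(7 + p^{2}\right)$ ($H{\left(p \right)} = 3 \left(\left(p^{2} + 2 p^{2} \left(7 + p^{2}\right) p\right) + 105\right) = 3 \left(\left(p^{2} + 2 p^{3} \left(7 + p^{2}\right)\right) + 105\right) = 3 \left(105 + p^{2} + 2 p^{3} \left(7 + p^{2}\right)\right) = 315 + 3 p^{2} + 6 p^{3} \left(7 + p^{2}\right)$)
$\frac{H{\left(- y{\left(0 \right)} \right)}}{28258} = \frac{315 + 3 \left(\left(-1\right) \left(-4\right)\right)^{2} + 6 \left(\left(-1\right) \left(-4\right)\right)^{3} \left(7 + \left(\left(-1\right) \left(-4\right)\right)^{2}\right)}{28258} = \left(315 + 3 \cdot 4^{2} + 6 \cdot 4^{3} \left(7 + 4^{2}\right)\right) \frac{1}{28258} = \left(315 + 3 \cdot 16 + 6 \cdot 64 \left(7 + 16\right)\right) \frac{1}{28258} = \left(315 + 48 + 6 \cdot 64 \cdot 23\right) \frac{1}{28258} = \left(315 + 48 + 8832\right) \frac{1}{28258} = 9195 \cdot \frac{1}{28258} = \frac{9195}{28258}$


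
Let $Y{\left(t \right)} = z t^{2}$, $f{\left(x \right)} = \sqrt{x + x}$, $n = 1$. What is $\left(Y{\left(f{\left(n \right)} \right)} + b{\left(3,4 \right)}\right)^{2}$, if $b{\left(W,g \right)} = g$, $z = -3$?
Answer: $4$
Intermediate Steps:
$f{\left(x \right)} = \sqrt{2} \sqrt{x}$ ($f{\left(x \right)} = \sqrt{2 x} = \sqrt{2} \sqrt{x}$)
$Y{\left(t \right)} = - 3 t^{2}$
$\left(Y{\left(f{\left(n \right)} \right)} + b{\left(3,4 \right)}\right)^{2} = \left(- 3 \left(\sqrt{2} \sqrt{1}\right)^{2} + 4\right)^{2} = \left(- 3 \left(\sqrt{2} \cdot 1\right)^{2} + 4\right)^{2} = \left(- 3 \left(\sqrt{2}\right)^{2} + 4\right)^{2} = \left(\left(-3\right) 2 + 4\right)^{2} = \left(-6 + 4\right)^{2} = \left(-2\right)^{2} = 4$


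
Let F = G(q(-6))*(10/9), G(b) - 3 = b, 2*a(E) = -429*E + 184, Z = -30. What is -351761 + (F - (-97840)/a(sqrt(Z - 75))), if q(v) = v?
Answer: -20428423780813/58074483 + 83946720*I*sqrt(105)/19358161 ≈ -3.5176e+5 + 44.436*I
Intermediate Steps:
a(E) = 92 - 429*E/2 (a(E) = (-429*E + 184)/2 = (184 - 429*E)/2 = 92 - 429*E/2)
G(b) = 3 + b
F = -10/3 (F = (3 - 6)*(10/9) = -30/9 = -3*10/9 = -10/3 ≈ -3.3333)
-351761 + (F - (-97840)/a(sqrt(Z - 75))) = -351761 + (-10/3 - (-97840)/(92 - 429*sqrt(-30 - 75)/2)) = -351761 + (-10/3 - (-97840)/(92 - 429*I*sqrt(105)/2)) = -351761 + (-10/3 + 97840/(92 - 429*I*sqrt(105)/2)) = -1055293/3 + 97840/(92 - 429*I*sqrt(105)/2)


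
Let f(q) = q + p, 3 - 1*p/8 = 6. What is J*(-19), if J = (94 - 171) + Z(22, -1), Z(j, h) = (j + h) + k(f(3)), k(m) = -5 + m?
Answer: 1558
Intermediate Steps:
p = -24 (p = 24 - 8*6 = 24 - 48 = -24)
f(q) = -24 + q (f(q) = q - 24 = -24 + q)
Z(j, h) = -26 + h + j (Z(j, h) = (j + h) + (-5 + (-24 + 3)) = (h + j) + (-5 - 21) = (h + j) - 26 = -26 + h + j)
J = -82 (J = (94 - 171) + (-26 - 1 + 22) = -77 - 5 = -82)
J*(-19) = -82*(-19) = 1558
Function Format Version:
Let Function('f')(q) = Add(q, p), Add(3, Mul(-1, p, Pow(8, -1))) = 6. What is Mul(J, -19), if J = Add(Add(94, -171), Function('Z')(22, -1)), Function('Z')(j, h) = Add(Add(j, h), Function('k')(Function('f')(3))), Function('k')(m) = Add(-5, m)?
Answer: 1558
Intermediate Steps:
p = -24 (p = Add(24, Mul(-8, 6)) = Add(24, -48) = -24)
Function('f')(q) = Add(-24, q) (Function('f')(q) = Add(q, -24) = Add(-24, q))
Function('Z')(j, h) = Add(-26, h, j) (Function('Z')(j, h) = Add(Add(j, h), Add(-5, Add(-24, 3))) = Add(Add(h, j), Add(-5, -21)) = Add(Add(h, j), -26) = Add(-26, h, j))
J = -82 (J = Add(Add(94, -171), Add(-26, -1, 22)) = Add(-77, -5) = -82)
Mul(J, -19) = Mul(-82, -19) = 1558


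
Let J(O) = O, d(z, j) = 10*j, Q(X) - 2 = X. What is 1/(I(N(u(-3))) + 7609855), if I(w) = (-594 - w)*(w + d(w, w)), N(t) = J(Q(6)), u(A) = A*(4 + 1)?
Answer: 1/7556879 ≈ 1.3233e-7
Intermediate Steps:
u(A) = 5*A (u(A) = A*5 = 5*A)
Q(X) = 2 + X
N(t) = 8 (N(t) = 2 + 6 = 8)
I(w) = 11*w*(-594 - w) (I(w) = (-594 - w)*(w + 10*w) = (-594 - w)*(11*w) = 11*w*(-594 - w))
1/(I(N(u(-3))) + 7609855) = 1/(11*8*(-594 - 1*8) + 7609855) = 1/(11*8*(-594 - 8) + 7609855) = 1/(11*8*(-602) + 7609855) = 1/(-52976 + 7609855) = 1/7556879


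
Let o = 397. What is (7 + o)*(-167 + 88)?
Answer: -31916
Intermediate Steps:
(7 + o)*(-167 + 88) = (7 + 397)*(-167 + 88) = 404*(-79) = -31916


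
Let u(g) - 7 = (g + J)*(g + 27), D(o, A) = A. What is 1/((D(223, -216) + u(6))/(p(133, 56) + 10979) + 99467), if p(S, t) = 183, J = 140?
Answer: 11162/1110255263 ≈ 1.0054e-5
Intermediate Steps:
u(g) = 7 + (27 + g)*(140 + g) (u(g) = 7 + (g + 140)*(g + 27) = 7 + (140 + g)*(27 + g) = 7 + (27 + g)*(140 + g))
1/((D(223, -216) + u(6))/(p(133, 56) + 10979) + 99467) = 1/((-216 + (3787 + 6**2 + 167*6))/(183 + 10979) + 99467) = 1/((-216 + (3787 + 36 + 1002))/11162 + 99467) = 1/((-216 + 4825)*(1/11162) + 99467) = 1/(4609*(1/11162) + 99467) = 1/(4609/11162 + 99467) = 1/(1110255263/11162) = 11162/1110255263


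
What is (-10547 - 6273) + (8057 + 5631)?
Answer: -3132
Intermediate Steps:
(-10547 - 6273) + (8057 + 5631) = -16820 + 13688 = -3132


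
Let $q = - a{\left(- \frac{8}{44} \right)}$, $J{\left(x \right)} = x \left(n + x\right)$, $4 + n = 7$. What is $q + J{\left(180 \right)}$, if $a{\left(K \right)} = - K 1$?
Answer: $\frac{362338}{11} \approx 32940.0$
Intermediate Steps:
$n = 3$ ($n = -4 + 7 = 3$)
$J{\left(x \right)} = x \left(3 + x\right)$
$a{\left(K \right)} = - K$
$q = - \frac{2}{11}$ ($q = - \left(-1\right) \left(- \frac{8}{44}\right) = - \left(-1\right) \left(\left(-8\right) \frac{1}{44}\right) = - \frac{\left(-1\right) \left(-2\right)}{11} = \left(-1\right) \frac{2}{11} = - \frac{2}{11} \approx -0.18182$)
$q + J{\left(180 \right)} = - \frac{2}{11} + 180 \left(3 + 180\right) = - \frac{2}{11} + 180 \cdot 183 = - \frac{2}{11} + 32940 = \frac{362338}{11}$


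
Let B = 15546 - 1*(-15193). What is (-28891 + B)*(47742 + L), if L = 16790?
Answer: 119255136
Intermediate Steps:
B = 30739 (B = 15546 + 15193 = 30739)
(-28891 + B)*(47742 + L) = (-28891 + 30739)*(47742 + 16790) = 1848*64532 = 119255136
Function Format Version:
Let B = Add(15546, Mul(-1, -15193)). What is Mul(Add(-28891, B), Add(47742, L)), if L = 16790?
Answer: 119255136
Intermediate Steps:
B = 30739 (B = Add(15546, 15193) = 30739)
Mul(Add(-28891, B), Add(47742, L)) = Mul(Add(-28891, 30739), Add(47742, 16790)) = Mul(1848, 64532) = 119255136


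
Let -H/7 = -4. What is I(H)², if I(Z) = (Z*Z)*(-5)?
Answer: 15366400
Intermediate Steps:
H = 28 (H = -7*(-4) = 28)
I(Z) = -5*Z² (I(Z) = Z²*(-5) = -5*Z²)
I(H)² = (-5*28²)² = (-5*784)² = (-3920)² = 15366400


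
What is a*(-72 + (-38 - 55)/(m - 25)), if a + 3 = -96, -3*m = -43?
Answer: 200475/32 ≈ 6264.8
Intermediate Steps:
m = 43/3 (m = -1/3*(-43) = 43/3 ≈ 14.333)
a = -99 (a = -3 - 96 = -99)
a*(-72 + (-38 - 55)/(m - 25)) = -99*(-72 + (-38 - 55)/(43/3 - 25)) = -99*(-72 - 93/(-32/3)) = -99*(-72 - 93*(-3/32)) = -99*(-72 + 279/32) = -99*(-2025/32) = 200475/32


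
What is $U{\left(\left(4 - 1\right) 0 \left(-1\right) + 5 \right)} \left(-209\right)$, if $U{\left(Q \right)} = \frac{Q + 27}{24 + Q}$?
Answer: $- \frac{6688}{29} \approx -230.62$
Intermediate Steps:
$U{\left(Q \right)} = \frac{27 + Q}{24 + Q}$
$U{\left(\left(4 - 1\right) 0 \left(-1\right) + 5 \right)} \left(-209\right) = \frac{27 + \left(\left(4 - 1\right) 0 \left(-1\right) + 5\right)}{24 + \left(\left(4 - 1\right) 0 \left(-1\right) + 5\right)} \left(-209\right) = \frac{27 + \left(3 \cdot 0 \left(-1\right) + 5\right)}{24 + \left(3 \cdot 0 \left(-1\right) + 5\right)} \left(-209\right) = \frac{27 + \left(0 \left(-1\right) + 5\right)}{24 + \left(0 \left(-1\right) + 5\right)} \left(-209\right) = \frac{27 + \left(0 + 5\right)}{24 + \left(0 + 5\right)} \left(-209\right) = \frac{27 + 5}{24 + 5} \left(-209\right) = \frac{1}{29} \cdot 32 \left(-209\right) = \frac{32}{29} \left(-209\right) = - \frac{6688}{29}$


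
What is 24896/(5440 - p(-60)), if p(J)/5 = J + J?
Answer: 3112/755 ≈ 4.1219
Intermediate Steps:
p(J) = 10*J (p(J) = 5*(J + J) = 5*(2*J) = 10*J)
24896/(5440 - p(-60)) = 24896/(5440 - 10*(-60)) = 24896/(5440 - 1*(-600)) = 24896/(5440 + 600) = 24896/6040 = 24896*(1/6040) = 3112/755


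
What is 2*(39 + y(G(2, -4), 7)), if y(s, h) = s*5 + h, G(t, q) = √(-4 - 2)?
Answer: 92 + 10*I*√6 ≈ 92.0 + 24.495*I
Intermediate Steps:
G(t, q) = I*√6 (G(t, q) = √(-6) = I*√6)
y(s, h) = h + 5*s (y(s, h) = 5*s + h = h + 5*s)
2*(39 + y(G(2, -4), 7)) = 2*(39 + (7 + 5*(I*√6))) = 2*(39 + (7 + 5*I*√6)) = 2*(46 + 5*I*√6) = 92 + 10*I*√6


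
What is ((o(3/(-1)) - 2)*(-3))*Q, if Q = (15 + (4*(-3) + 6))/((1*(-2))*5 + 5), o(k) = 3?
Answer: 27/5 ≈ 5.4000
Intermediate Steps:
Q = -9/5 (Q = (15 + (-12 + 6))/(-2*5 + 5) = (15 - 6)/(-10 + 5) = 9/(-5) = 9*(-1/5) = -9/5 ≈ -1.8000)
((o(3/(-1)) - 2)*(-3))*Q = ((3 - 2)*(-3))*(-9/5) = (1*(-3))*(-9/5) = -3*(-9/5) = 27/5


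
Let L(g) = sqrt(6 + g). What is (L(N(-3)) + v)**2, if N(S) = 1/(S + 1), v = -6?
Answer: (12 - sqrt(22))**2/4 ≈ 13.358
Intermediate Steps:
N(S) = 1/(1 + S)
(L(N(-3)) + v)**2 = (sqrt(6 + 1/(1 - 3)) - 6)**2 = (sqrt(6 + 1/(-2)) - 6)**2 = (sqrt(6 - 1/2) - 6)**2 = (sqrt(11/2) - 6)**2 = (sqrt(22)/2 - 6)**2 = (-6 + sqrt(22)/2)**2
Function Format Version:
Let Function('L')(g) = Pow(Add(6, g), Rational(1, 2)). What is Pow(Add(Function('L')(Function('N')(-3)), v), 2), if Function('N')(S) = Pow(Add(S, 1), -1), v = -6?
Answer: Mul(Rational(1, 4), Pow(Add(12, Mul(-1, Pow(22, Rational(1, 2)))), 2)) ≈ 13.358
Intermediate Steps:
Function('N')(S) = Pow(Add(1, S), -1)
Pow(Add(Function('L')(Function('N')(-3)), v), 2) = Pow(Add(Pow(Add(6, Pow(Add(1, -3), -1)), Rational(1, 2)), -6), 2) = Pow(Add(Pow(Add(6, Pow(-2, -1)), Rational(1, 2)), -6), 2) = Pow(Add(Pow(Add(6, Rational(-1, 2)), Rational(1, 2)), -6), 2) = Pow(Add(Pow(Rational(11, 2), Rational(1, 2)), -6), 2) = Pow(Add(Mul(Rational(1, 2), Pow(22, Rational(1, 2))), -6), 2) = Pow(Add(-6, Mul(Rational(1, 2), Pow(22, Rational(1, 2)))), 2)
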